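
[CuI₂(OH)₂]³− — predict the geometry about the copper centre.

Summing ligand charges against the −3 overall charge gives an oxidation state of +1 for copper.
Cu sits in group 11, so the d-electron count is 11 − 1 = 10.
Coordination number: 4.
A d¹⁰ ion has no crystal-field stabilisation preference between square planar and tetrahedral, so four ligands adopt the sterically favoured tetrahedral geometry.

tetrahedral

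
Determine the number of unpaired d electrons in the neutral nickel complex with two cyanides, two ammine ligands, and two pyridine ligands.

Summing ligand charges against the 0 overall charge gives an oxidation state of +2 for nickel.
Nickel is a group-10 element; Ni(II) is therefore d⁸.
In an octahedral field the d⁸ configuration is t₂g⁶e_g² (only one arrangement possible), giving 2 unpaired electrons.

2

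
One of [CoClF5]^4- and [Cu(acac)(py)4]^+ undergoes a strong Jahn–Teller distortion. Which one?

[CoClF5]^4-: Each chloride is −1; each fluoride is −1; balancing the −4 overall charge requires Co(II). Co sits in group 9, so the d-electron count is 9 − 2 = 7. Chloride and fluoride are weak-field ligands for a first-row metal, so the complex is high-spin. The d⁷ configuration leaves the e_g set evenly filled (or empty) — no strong Jahn–Teller driving force.
[Cu(acac)(py)4]^+: Each acetylacetonate is −1; pyridine is neutral; balancing the +1 overall charge requires Cu(II). Group 11 minus oxidation state 2 gives a d⁹ configuration. The t₂g⁶e_g³ configuration has an unevenly filled e_g set; the Jahn–Teller theorem predicts a tetragonal distortion (typically axial elongation) to lift the degeneracy.

[Cu(acac)(py)4]^+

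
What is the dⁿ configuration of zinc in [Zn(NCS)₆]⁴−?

Ligand charges: each isothiocyanate is −1. With an overall charge of −4 the zinc centre must be in the +2 oxidation state.
Zn sits in group 12, so the d-electron count is 12 − 2 = 10.

d¹⁰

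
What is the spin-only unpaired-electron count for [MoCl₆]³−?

Ligand charges: each chloride is −1. With an overall charge of −3 the molybdenum centre must be in the +3 oxidation state.
Group 6 minus oxidation state 3 gives a d³ configuration.
In an octahedral field the d³ configuration is t₂g³e_g⁰ (only one arrangement possible), giving 3 unpaired electrons.

3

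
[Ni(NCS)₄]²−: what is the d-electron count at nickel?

Ligand charges: each isothiocyanate is −1. With an overall charge of −2 the nickel centre must be in the +2 oxidation state.
Group 10 minus oxidation state 2 gives a d⁸ configuration.

d8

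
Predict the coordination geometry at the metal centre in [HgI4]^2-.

Summing ligand charges against the −2 overall charge gives an oxidation state of +2 for mercury.
Mercury is a group-12 element; Hg(II) is therefore d¹⁰.
Coordination number: 4.
A d¹⁰ ion has no crystal-field stabilisation preference between square planar and tetrahedral, so four ligands adopt the sterically favoured tetrahedral geometry.

tetrahedral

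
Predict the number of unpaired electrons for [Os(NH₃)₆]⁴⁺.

2

Summing ligand charges against the +4 overall charge gives an oxidation state of +4 for osmium.
Os sits in group 8, so the d-electron count is 8 − 4 = 4.
The spin state decides the count: a 5d ion has a large Δₒ and is invariably low-spin.
An octahedral low-spin d⁴ ion is t₂g⁴e_g⁰, giving 2 unpaired electrons.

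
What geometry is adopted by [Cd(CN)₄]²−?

tetrahedral

Ligand charges: each cyanide is −1. With an overall charge of −2 the cadmium centre must be in the +2 oxidation state.
Group 12 minus oxidation state 2 gives a d¹⁰ configuration.
Coordination number: 4.
A d¹⁰ ion has no crystal-field stabilisation preference between square planar and tetrahedral, so four ligands adopt the sterically favoured tetrahedral geometry.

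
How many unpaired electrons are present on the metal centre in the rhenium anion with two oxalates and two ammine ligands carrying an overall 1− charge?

2

Each oxalate is −2; ammonia is neutral; balancing the −1 overall charge requires Re(III).
Re sits in group 7, so the d-electron count is 7 − 3 = 4.
Counting donor atoms: 2×oxalate (bidentate) → 4 donors; 2×ammonia (monodentate) → 2 donors. Coordination number = 6.
The spin state decides the count: a 5d ion has a large Δₒ and is invariably low-spin.
An octahedral low-spin d⁴ ion is t₂g⁴e_g⁰, giving 2 unpaired electrons.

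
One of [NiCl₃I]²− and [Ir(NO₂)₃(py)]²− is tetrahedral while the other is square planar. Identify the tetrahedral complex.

[NiCl₃I]²−

For [NiCl₃I]²−: Ligand charges: each chloride is −1; each iodide is −1. With an overall charge of −2 the nickel centre must be in the +2 oxidation state. Ni sits in group 10, so the d-electron count is 10 − 2 = 8. Chloride and iodide are weak-field ligands. With weak-field ligands the CFSE gain from square planar is small, so a 3d d⁸ ion takes the sterically preferred tetrahedral geometry. → tetrahedral.
For [Ir(NO₂)₃(py)]²−: Each nitro (N-bound nitrite) is −1; pyridine is neutral; balancing the −2 overall charge requires Ir(I). Group 9 minus oxidation state 1 gives a d⁸ configuration. A 5d d⁸ ion has a large crystal-field splitting; square planar leaves the high-energy d_{x²−y²} orbital empty and maximises CFSE. → square planar.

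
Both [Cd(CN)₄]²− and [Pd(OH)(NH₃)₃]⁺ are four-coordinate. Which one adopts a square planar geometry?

[Pd(OH)(NH₃)₃]⁺

For [Cd(CN)₄]²−: Ligand charges: each cyanide is −1. With an overall charge of −2 the cadmium centre must be in the +2 oxidation state. Cadmium is a group-12 element; Cd(II) is therefore d¹⁰. A d¹⁰ ion has no crystal-field stabilisation preference between square planar and tetrahedral, so four ligands adopt the sterically favoured tetrahedral geometry. → tetrahedral.
For [Pd(OH)(NH₃)₃]⁺: Each hydroxide is −1; ammonia is neutral; balancing the +1 overall charge requires Pd(II). Pd sits in group 10, so the d-electron count is 10 − 2 = 8. A 4d d⁸ ion has a large crystal-field splitting; square planar leaves the high-energy d_{x²−y²} orbital empty and maximises CFSE. → square planar.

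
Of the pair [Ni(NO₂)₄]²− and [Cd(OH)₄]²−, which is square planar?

For [Ni(NO₂)₄]²−: Ligand charges: each nitro (N-bound nitrite) is −1. With an overall charge of −2 the nickel centre must be in the +2 oxidation state. Ni sits in group 10, so the d-electron count is 10 − 2 = 8. Nitro (N-bound nitrite) is a strong-field ligand (high in the spectrochemical series). A 3d d⁸ ion with strong-field ligands gains enough CFSE to favour square planar over tetrahedral. → square planar.
For [Cd(OH)₄]²−: Ligand charges: each hydroxide is −1. With an overall charge of −2 the cadmium centre must be in the +2 oxidation state. Cadmium is a group-12 element; Cd(II) is therefore d¹⁰. A d¹⁰ ion has no crystal-field stabilisation preference between square planar and tetrahedral, so four ligands adopt the sterically favoured tetrahedral geometry. → tetrahedral.

[Ni(NO₂)₄]²−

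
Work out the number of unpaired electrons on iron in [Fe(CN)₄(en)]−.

1 unpaired electron

Ligand charges: each cyanide is −1; ethylenediamine is neutral. With an overall charge of −1 the iron centre must be in the +3 oxidation state.
Fe sits in group 8, so the d-electron count is 8 − 3 = 5.
Counting donor atoms: 4×cyanide (monodentate) → 4 donors; 1×ethylenediamine (bidentate) → 2 donors. Coordination number = 6.
The spin state decides the count: Cyanide is a strong-field ligand (high in the spectrochemical series) for a first-row metal, so the complex is low-spin.
An octahedral low-spin d⁵ ion is t₂g⁵e_g⁰, giving 1 unpaired electron.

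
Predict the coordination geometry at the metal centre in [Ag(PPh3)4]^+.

tetrahedral

Ligand charges: triphenylphosphine is neutral. With an overall charge of +1 the silver centre must be in the +1 oxidation state.
Ag sits in group 11, so the d-electron count is 11 − 1 = 10.
Coordination number: 4.
A d¹⁰ ion has no crystal-field stabilisation preference between square planar and tetrahedral, so four ligands adopt the sterically favoured tetrahedral geometry.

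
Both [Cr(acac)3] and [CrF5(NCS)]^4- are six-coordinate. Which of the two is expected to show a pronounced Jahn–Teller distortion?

[Cr(acac)3]: Each acetylacetonate is −1; balancing the 0 overall charge requires Cr(III). Chromium is a group-6 element; Cr(III) is therefore d³. The d³ configuration leaves the e_g set evenly filled (or empty) — no strong Jahn–Teller driving force.
[CrF5(NCS)]^4-: Ligand charges: each fluoride is −1; each isothiocyanate is −1. With an overall charge of −4 the chromium centre must be in the +2 oxidation state. Chromium is a group-6 element; Cr(II) is therefore d⁴. Fluoride and isothiocyanate are weak-field ligands for a first-row metal, so the complex is high-spin. The t₂g³e_g¹ (high-spin) configuration has an unevenly filled e_g set; the Jahn–Teller theorem predicts a tetragonal distortion (typically axial elongation) to lift the degeneracy.

[CrF5(NCS)]^4-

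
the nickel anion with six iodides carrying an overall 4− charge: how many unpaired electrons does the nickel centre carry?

2 unpaired electrons

Summing ligand charges against the −4 overall charge gives an oxidation state of +2 for nickel.
Group 10 minus oxidation state 2 gives a d⁸ configuration.
In an octahedral field the d⁸ configuration is t₂g⁶e_g² (only one arrangement possible), giving 2 unpaired electrons.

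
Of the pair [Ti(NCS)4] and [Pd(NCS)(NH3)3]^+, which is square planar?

For [Ti(NCS)4]: Ligand charges: each isothiocyanate is −1. With an overall charge of 0 the titanium centre must be in the +4 oxidation state. Group 4 minus oxidation state 4 gives a d⁰ configuration. A d⁰ ion has no crystal-field stabilisation preference between square planar and tetrahedral, so four ligands adopt the sterically favoured tetrahedral geometry. → tetrahedral.
For [Pd(NCS)(NH3)3]^+: Each isothiocyanate is −1; ammonia is neutral; balancing the +1 overall charge requires Pd(II). Pd sits in group 10, so the d-electron count is 10 − 2 = 8. A 4d d⁸ ion has a large crystal-field splitting; square planar leaves the high-energy d_{x²−y²} orbital empty and maximises CFSE. → square planar.

[Pd(NCS)(NH3)3]^+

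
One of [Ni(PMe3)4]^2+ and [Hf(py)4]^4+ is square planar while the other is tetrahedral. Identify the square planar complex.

[Ni(PMe3)4]^2+

For [Ni(PMe3)4]^2+: Ligand charges: trimethylphosphine is neutral. With an overall charge of +2 the nickel centre must be in the +2 oxidation state. Group 10 minus oxidation state 2 gives a d⁸ configuration. Trimethylphosphine is a strong-field ligand (high in the spectrochemical series). A 3d d⁸ ion with strong-field ligands gains enough CFSE to favour square planar over tetrahedral. → square planar.
For [Hf(py)4]^4+: Ligand charges: pyridine is neutral. With an overall charge of +4 the hafnium centre must be in the +4 oxidation state. Group 4 minus oxidation state 4 gives a d⁰ configuration. A d⁰ ion has no crystal-field stabilisation preference between square planar and tetrahedral, so four ligands adopt the sterically favoured tetrahedral geometry. → tetrahedral.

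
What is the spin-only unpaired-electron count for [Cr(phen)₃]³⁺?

1,10-phenanthroline is neutral; balancing the +3 overall charge requires Cr(III).
Chromium is a group-6 element; Cr(III) is therefore d³.
Counting donor atoms: 3×1,10-phenanthroline (bidentate) → 6 donors. Coordination number = 6.
In an octahedral field the d³ configuration is t₂g³e_g⁰ (only one arrangement possible), giving 3 unpaired electrons.

3 unpaired electrons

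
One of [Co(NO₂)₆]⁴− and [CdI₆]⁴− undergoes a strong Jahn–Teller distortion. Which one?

[Co(NO₂)₆]⁴−: Ligand charges: each nitro (N-bound nitrite) is −1. With an overall charge of −4 the cobalt centre must be in the +2 oxidation state. Cobalt is a group-9 element; Co(II) is therefore d⁷. Nitro (N-bound nitrite) is a strong-field ligand (high in the spectrochemical series) for a first-row metal, so the complex is low-spin. The t₂g⁶e_g¹ (low-spin) configuration has an unevenly filled e_g set; the Jahn–Teller theorem predicts a tetragonal distortion (typically axial elongation) to lift the degeneracy.
[CdI₆]⁴−: Ligand charges: each iodide is −1. With an overall charge of −4 the cadmium centre must be in the +2 oxidation state. Cd sits in group 12, so the d-electron count is 12 − 2 = 10. The d¹⁰ configuration leaves the e_g set evenly filled (or empty) — no strong Jahn–Teller driving force.

[Co(NO₂)₆]⁴−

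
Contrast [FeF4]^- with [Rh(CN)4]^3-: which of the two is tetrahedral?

For [FeF4]^-: Each fluoride is −1; balancing the −1 overall charge requires Fe(III). Iron is a group-8 element; Fe(III) is therefore d⁵. A high-spin d⁵ ion has zero CFSE in either geometry, so four ligands adopt the sterically favoured tetrahedral geometry. → tetrahedral.
For [Rh(CN)4]^3-: Ligand charges: each cyanide is −1. With an overall charge of −3 the rhodium centre must be in the +1 oxidation state. Rhodium is a group-9 element; Rh(I) is therefore d⁸. A 4d d⁸ ion has a large crystal-field splitting; square planar leaves the high-energy d_{x²−y²} orbital empty and maximises CFSE. → square planar.

[FeF4]^-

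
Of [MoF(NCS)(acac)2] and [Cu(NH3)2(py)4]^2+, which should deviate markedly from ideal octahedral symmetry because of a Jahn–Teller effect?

[Cu(NH3)2(py)4]^2+

[MoF(NCS)(acac)2]: Summing ligand charges against the 0 overall charge gives an oxidation state of +4 for molybdenum. Molybdenum is a group-6 element; Mo(IV) is therefore d². The d² configuration leaves the e_g set evenly filled (or empty) — no strong Jahn–Teller driving force.
[Cu(NH3)2(py)4]^2+: Summing ligand charges against the +2 overall charge gives an oxidation state of +2 for copper. Copper is a group-11 element; Cu(II) is therefore d⁹. The t₂g⁶e_g³ configuration has an unevenly filled e_g set; the Jahn–Teller theorem predicts a tetragonal distortion (typically axial elongation) to lift the degeneracy.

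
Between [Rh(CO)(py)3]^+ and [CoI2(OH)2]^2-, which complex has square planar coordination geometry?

[Rh(CO)(py)3]^+

For [Rh(CO)(py)3]^+: Carbonyl is neutral; pyridine is neutral; balancing the +1 overall charge requires Rh(I). Rh sits in group 9, so the d-electron count is 9 − 1 = 8. A 4d d⁸ ion has a large crystal-field splitting; square planar leaves the high-energy d_{x²−y²} orbital empty and maximises CFSE. → square planar.
For [CoI2(OH)2]^2-: Summing ligand charges against the −2 overall charge gives an oxidation state of +2 for cobalt. Group 9 minus oxidation state 2 gives a d⁷ configuration. For a high-spin 3d d⁷ ion with weak-field ligands the small Δₜ gives little square-planar CFSE advantage, so four ligands adopt the sterically favoured tetrahedral geometry. → tetrahedral.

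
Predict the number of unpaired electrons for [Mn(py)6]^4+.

3

Summing ligand charges against the +4 overall charge gives an oxidation state of +4 for manganese.
Mn sits in group 7, so the d-electron count is 7 − 4 = 3.
In an octahedral field the d³ configuration is t₂g³e_g⁰ (only one arrangement possible), giving 3 unpaired electrons.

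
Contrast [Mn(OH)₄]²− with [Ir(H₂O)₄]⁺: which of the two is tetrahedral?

For [Mn(OH)₄]²−: Each hydroxide is −1; balancing the −2 overall charge requires Mn(II). Manganese is a group-7 element; Mn(II) is therefore d⁵. A high-spin d⁵ ion has zero CFSE in either geometry, so four ligands adopt the sterically favoured tetrahedral geometry. → tetrahedral.
For [Ir(H₂O)₄]⁺: Summing ligand charges against the +1 overall charge gives an oxidation state of +1 for iridium. Group 9 minus oxidation state 1 gives a d⁸ configuration. A 5d d⁸ ion has a large crystal-field splitting; square planar leaves the high-energy d_{x²−y²} orbital empty and maximises CFSE. → square planar.

[Mn(OH)₄]²−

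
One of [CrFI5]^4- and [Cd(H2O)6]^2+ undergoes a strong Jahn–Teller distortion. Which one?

[CrFI5]^4-

[CrFI5]^4-: Ligand charges: each fluoride is −1; each iodide is −1. With an overall charge of −4 the chromium centre must be in the +2 oxidation state. Group 6 minus oxidation state 2 gives a d⁴ configuration. Fluoride and iodide are weak-field ligands for a first-row metal, so the complex is high-spin. The t₂g³e_g¹ (high-spin) configuration has an unevenly filled e_g set; the Jahn–Teller theorem predicts a tetragonal distortion (typically axial elongation) to lift the degeneracy.
[Cd(H2O)6]^2+: Summing ligand charges against the +2 overall charge gives an oxidation state of +2 for cadmium. Cadmium is a group-12 element; Cd(II) is therefore d¹⁰. The d¹⁰ configuration leaves the e_g set evenly filled (or empty) — no strong Jahn–Teller driving force.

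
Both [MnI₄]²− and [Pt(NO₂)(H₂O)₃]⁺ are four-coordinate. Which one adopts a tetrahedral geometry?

[MnI₄]²−

For [MnI₄]²−: Each iodide is −1; balancing the −2 overall charge requires Mn(II). Mn sits in group 7, so the d-electron count is 7 − 2 = 5. A high-spin d⁵ ion has zero CFSE in either geometry, so four ligands adopt the sterically favoured tetrahedral geometry. → tetrahedral.
For [Pt(NO₂)(H₂O)₃]⁺: Ligand charges: each nitro (N-bound nitrite) is −1; water is neutral. With an overall charge of +1 the platinum centre must be in the +2 oxidation state. Pt sits in group 10, so the d-electron count is 10 − 2 = 8. A 5d d⁸ ion has a large crystal-field splitting; square planar leaves the high-energy d_{x²−y²} orbital empty and maximises CFSE. → square planar.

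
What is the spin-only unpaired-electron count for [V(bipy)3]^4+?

1

2,2′-bipyridine is neutral; balancing the +4 overall charge requires V(IV).
Group 5 minus oxidation state 4 gives a d¹ configuration.
Counting donor atoms: 3×2,2′-bipyridine (bidentate) → 6 donors. Coordination number = 6.
In an octahedral field the d¹ configuration is t₂g¹e_g⁰ (only one arrangement possible), giving 1 unpaired electron.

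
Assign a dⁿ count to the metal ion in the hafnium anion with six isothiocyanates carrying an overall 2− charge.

d⁰

Ligand charges: each isothiocyanate is −1. With an overall charge of −2 the hafnium centre must be in the +4 oxidation state.
Hf sits in group 4, so the d-electron count is 4 − 4 = 0.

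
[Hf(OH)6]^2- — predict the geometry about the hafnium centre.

Summing ligand charges against the −2 overall charge gives an oxidation state of +4 for hafnium.
Hf sits in group 4, so the d-electron count is 4 − 4 = 0.
With 6 monodentate ligands the coordination number is 6.
Six donors around a single metal centre give an octahedral coordination sphere.

octahedral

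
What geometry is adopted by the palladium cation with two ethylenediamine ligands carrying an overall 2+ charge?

square planar

Ligand charges: ethylenediamine is neutral. With an overall charge of +2 the palladium centre must be in the +2 oxidation state.
Palladium is a group-10 element; Pd(II) is therefore d⁸.
Counting donor atoms: 2×ethylenediamine (bidentate) → 4 donors. Coordination number = 4.
A 4d d⁸ ion has a large crystal-field splitting; square planar leaves the high-energy d_{x²−y²} orbital empty and maximises CFSE.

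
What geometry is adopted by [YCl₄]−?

tetrahedral

Ligand charges: each chloride is −1. With an overall charge of −1 the yttrium centre must be in the +3 oxidation state.
Group 3 minus oxidation state 3 gives a d⁰ configuration.
With 4 monodentate ligands the coordination number is 4.
A d⁰ ion has no crystal-field stabilisation preference between square planar and tetrahedral, so four ligands adopt the sterically favoured tetrahedral geometry.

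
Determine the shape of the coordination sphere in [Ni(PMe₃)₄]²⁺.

Ligand charges: trimethylphosphine is neutral. With an overall charge of +2 the nickel centre must be in the +2 oxidation state.
Group 10 minus oxidation state 2 gives a d⁸ configuration.
With 4 monodentate ligands the coordination number is 4.
Trimethylphosphine is a strong-field ligand (high in the spectrochemical series).
A 3d d⁸ ion with strong-field ligands gains enough CFSE to favour square planar over tetrahedral.

square planar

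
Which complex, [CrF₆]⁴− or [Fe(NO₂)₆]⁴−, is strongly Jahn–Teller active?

[CrF₆]⁴−

[CrF₆]⁴−: Each fluoride is −1; balancing the −4 overall charge requires Cr(II). Cr sits in group 6, so the d-electron count is 6 − 2 = 4. Fluoride is a weak-field ligand for a first-row metal, so the complex is high-spin. The t₂g³e_g¹ (high-spin) configuration has an unevenly filled e_g set; the Jahn–Teller theorem predicts a tetragonal distortion (typically axial elongation) to lift the degeneracy.
[Fe(NO₂)₆]⁴−: Ligand charges: each nitro (N-bound nitrite) is −1. With an overall charge of −4 the iron centre must be in the +2 oxidation state. Group 8 minus oxidation state 2 gives a d⁶ configuration. Nitro (N-bound nitrite) is a strong-field ligand (high in the spectrochemical series) for a first-row metal, so the complex is low-spin. The d⁶ configuration leaves the e_g set evenly filled (or empty) — no strong Jahn–Teller driving force.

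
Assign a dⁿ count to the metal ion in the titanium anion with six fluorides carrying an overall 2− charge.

Ligand charges: each fluoride is −1. With an overall charge of −2 the titanium centre must be in the +4 oxidation state.
Group 4 minus oxidation state 4 gives a d⁰ configuration.

d0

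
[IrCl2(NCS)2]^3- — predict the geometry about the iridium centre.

Ligand charges: each chloride is −1; each isothiocyanate is −1. With an overall charge of −3 the iridium centre must be in the +1 oxidation state.
Iridium is a group-9 element; Ir(I) is therefore d⁸.
With 4 monodentate ligands the coordination number is 4.
A 5d d⁸ ion has a large crystal-field splitting; square planar leaves the high-energy d_{x²−y²} orbital empty and maximises CFSE.

square planar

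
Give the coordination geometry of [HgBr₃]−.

Each bromide is −1; balancing the −1 overall charge requires Hg(II).
Hg sits in group 12, so the d-electron count is 12 − 2 = 10.
With 3 monodentate ligands the coordination number is 3.
Three ligands around a d¹⁰ centre minimise repulsion in a trigonal-planar arrangement.

trigonal planar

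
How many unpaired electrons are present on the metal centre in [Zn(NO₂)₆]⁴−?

Summing ligand charges against the −4 overall charge gives an oxidation state of +2 for zinc.
Zn sits in group 12, so the d-electron count is 12 − 2 = 10.
In an octahedral field the d¹⁰ configuration is t₂g⁶e_g⁴, giving 0 unpaired electrons.

0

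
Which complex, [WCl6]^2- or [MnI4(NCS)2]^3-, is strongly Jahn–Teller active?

[WCl6]^2-: Summing ligand charges against the −2 overall charge gives an oxidation state of +4 for tungsten. Group 6 minus oxidation state 4 gives a d² configuration. The d² configuration leaves the e_g set evenly filled (or empty) — no strong Jahn–Teller driving force.
[MnI4(NCS)2]^3-: Ligand charges: each iodide is −1; each isothiocyanate is −1. With an overall charge of −3 the manganese centre must be in the +3 oxidation state. Manganese is a group-7 element; Mn(III) is therefore d⁴. Iodide and isothiocyanate are weak-field ligands for a first-row metal, so the complex is high-spin. The t₂g³e_g¹ (high-spin) configuration has an unevenly filled e_g set; the Jahn–Teller theorem predicts a tetragonal distortion (typically axial elongation) to lift the degeneracy.

[MnI4(NCS)2]^3-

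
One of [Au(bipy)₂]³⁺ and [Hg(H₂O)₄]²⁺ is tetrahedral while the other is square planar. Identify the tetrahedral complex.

For [Au(bipy)₂]³⁺: 2,2′-bipyridine is neutral; balancing the +3 overall charge requires Au(III). Group 11 minus oxidation state 3 gives a d⁸ configuration. A 5d d⁸ ion has a large crystal-field splitting; square planar leaves the high-energy d_{x²−y²} orbital empty and maximises CFSE. → square planar.
For [Hg(H₂O)₄]²⁺: Water is neutral; balancing the +2 overall charge requires Hg(II). Hg sits in group 12, so the d-electron count is 12 − 2 = 10. A d¹⁰ ion has no crystal-field stabilisation preference between square planar and tetrahedral, so four ligands adopt the sterically favoured tetrahedral geometry. → tetrahedral.

[Hg(H₂O)₄]²⁺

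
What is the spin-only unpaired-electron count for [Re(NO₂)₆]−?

Each nitro (N-bound nitrite) is −1; balancing the −1 overall charge requires Re(V).
Rhenium is a group-7 element; Re(V) is therefore d².
In an octahedral field the d² configuration is t₂g²e_g⁰ (only one arrangement possible), giving 2 unpaired electrons.

2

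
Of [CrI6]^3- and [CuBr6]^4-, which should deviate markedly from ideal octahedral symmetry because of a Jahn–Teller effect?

[CuBr6]^4-

[CrI6]^3-: Ligand charges: each iodide is −1. With an overall charge of −3 the chromium centre must be in the +3 oxidation state. Group 6 minus oxidation state 3 gives a d³ configuration. The d³ configuration leaves the e_g set evenly filled (or empty) — no strong Jahn–Teller driving force.
[CuBr6]^4-: Each bromide is −1; balancing the −4 overall charge requires Cu(II). Copper is a group-11 element; Cu(II) is therefore d⁹. The t₂g⁶e_g³ configuration has an unevenly filled e_g set; the Jahn–Teller theorem predicts a tetragonal distortion (typically axial elongation) to lift the degeneracy.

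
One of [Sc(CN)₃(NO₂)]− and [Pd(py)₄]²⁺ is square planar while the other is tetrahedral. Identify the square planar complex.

For [Sc(CN)₃(NO₂)]−: Ligand charges: each cyanide is −1; each nitro (N-bound nitrite) is −1. With an overall charge of −1 the scandium centre must be in the +3 oxidation state. Group 3 minus oxidation state 3 gives a d⁰ configuration. A d⁰ ion has no crystal-field stabilisation preference between square planar and tetrahedral, so four ligands adopt the sterically favoured tetrahedral geometry. → tetrahedral.
For [Pd(py)₄]²⁺: Summing ligand charges against the +2 overall charge gives an oxidation state of +2 for palladium. Group 10 minus oxidation state 2 gives a d⁸ configuration. A 4d d⁸ ion has a large crystal-field splitting; square planar leaves the high-energy d_{x²−y²} orbital empty and maximises CFSE. → square planar.

[Pd(py)₄]²⁺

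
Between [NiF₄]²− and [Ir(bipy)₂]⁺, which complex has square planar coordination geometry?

[Ir(bipy)₂]⁺

For [NiF₄]²−: Ligand charges: each fluoride is −1. With an overall charge of −2 the nickel centre must be in the +2 oxidation state. Group 10 minus oxidation state 2 gives a d⁸ configuration. Fluoride is a weak-field ligand. With weak-field ligands the CFSE gain from square planar is small, so a 3d d⁸ ion takes the sterically preferred tetrahedral geometry. → tetrahedral.
For [Ir(bipy)₂]⁺: Summing ligand charges against the +1 overall charge gives an oxidation state of +1 for iridium. Ir sits in group 9, so the d-electron count is 9 − 1 = 8. A 5d d⁸ ion has a large crystal-field splitting; square planar leaves the high-energy d_{x²−y²} orbital empty and maximises CFSE. → square planar.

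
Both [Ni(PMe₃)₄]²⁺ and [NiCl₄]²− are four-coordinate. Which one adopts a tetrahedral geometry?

For [Ni(PMe₃)₄]²⁺: Trimethylphosphine is neutral; balancing the +2 overall charge requires Ni(II). Group 10 minus oxidation state 2 gives a d⁸ configuration. Trimethylphosphine is a strong-field ligand (high in the spectrochemical series). A 3d d⁸ ion with strong-field ligands gains enough CFSE to favour square planar over tetrahedral. → square planar.
For [NiCl₄]²−: Summing ligand charges against the −2 overall charge gives an oxidation state of +2 for nickel. Nickel is a group-10 element; Ni(II) is therefore d⁸. Chloride is a weak-field ligand. With weak-field ligands the CFSE gain from square planar is small, so a 3d d⁸ ion takes the sterically preferred tetrahedral geometry. → tetrahedral.

[NiCl₄]²−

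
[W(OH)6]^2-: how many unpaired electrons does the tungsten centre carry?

2

Ligand charges: each hydroxide is −1. With an overall charge of −2 the tungsten centre must be in the +4 oxidation state.
Group 6 minus oxidation state 4 gives a d² configuration.
In an octahedral field the d² configuration is t₂g²e_g⁰ (only one arrangement possible), giving 2 unpaired electrons.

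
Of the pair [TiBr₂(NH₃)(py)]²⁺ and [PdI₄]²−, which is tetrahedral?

[TiBr₂(NH₃)(py)]²⁺

For [TiBr₂(NH₃)(py)]²⁺: Summing ligand charges against the +2 overall charge gives an oxidation state of +4 for titanium. Ti sits in group 4, so the d-electron count is 4 − 4 = 0. A d⁰ ion has no crystal-field stabilisation preference between square planar and tetrahedral, so four ligands adopt the sterically favoured tetrahedral geometry. → tetrahedral.
For [PdI₄]²−: Each iodide is −1; balancing the −2 overall charge requires Pd(II). Pd sits in group 10, so the d-electron count is 10 − 2 = 8. A 4d d⁸ ion has a large crystal-field splitting; square planar leaves the high-energy d_{x²−y²} orbital empty and maximises CFSE. → square planar.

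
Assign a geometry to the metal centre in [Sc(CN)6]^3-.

Each cyanide is −1; balancing the −3 overall charge requires Sc(III).
Group 3 minus oxidation state 3 gives a d⁰ configuration.
Coordination number: 6.
Six donors around a single metal centre give an octahedral coordination sphere.

octahedral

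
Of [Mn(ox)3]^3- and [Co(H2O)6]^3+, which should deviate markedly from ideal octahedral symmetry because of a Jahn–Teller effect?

[Mn(ox)3]^3-

[Mn(ox)3]^3-: Summing ligand charges against the −3 overall charge gives an oxidation state of +3 for manganese. Manganese is a group-7 element; Mn(III) is therefore d⁴. Oxalate is a weak-field ligand for a first-row metal, so the complex is high-spin. The t₂g³e_g¹ (high-spin) configuration has an unevenly filled e_g set; the Jahn–Teller theorem predicts a tetragonal distortion (typically axial elongation) to lift the degeneracy.
[Co(H2O)6]^3+: Ligand charges: water is neutral. With an overall charge of +3 the cobalt centre must be in the +3 oxidation state. Group 9 minus oxidation state 3 gives a d⁶ configuration. Co(III) has an exceptionally large octahedral splitting and is low-spin with essentially every ligand except fluoride. The d⁶ configuration leaves the e_g set evenly filled (or empty) — no strong Jahn–Teller driving force.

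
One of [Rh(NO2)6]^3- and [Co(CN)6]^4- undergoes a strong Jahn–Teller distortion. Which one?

[Rh(NO2)6]^3-: Ligand charges: each nitro (N-bound nitrite) is −1. With an overall charge of −3 the rhodium centre must be in the +3 oxidation state. Group 9 minus oxidation state 3 gives a d⁶ configuration. A 4d ion has a large Δₒ and is invariably low-spin. The d⁶ configuration leaves the e_g set evenly filled (or empty) — no strong Jahn–Teller driving force.
[Co(CN)6]^4-: Each cyanide is −1; balancing the −4 overall charge requires Co(II). Co sits in group 9, so the d-electron count is 9 − 2 = 7. Cyanide is a strong-field ligand (high in the spectrochemical series) for a first-row metal, so the complex is low-spin. The t₂g⁶e_g¹ (low-spin) configuration has an unevenly filled e_g set; the Jahn–Teller theorem predicts a tetragonal distortion (typically axial elongation) to lift the degeneracy.

[Co(CN)6]^4-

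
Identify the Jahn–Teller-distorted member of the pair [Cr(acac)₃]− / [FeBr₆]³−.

[Cr(acac)₃]−: Ligand charges: each acetylacetonate is −1. With an overall charge of −1 the chromium centre must be in the +2 oxidation state. Group 6 minus oxidation state 2 gives a d⁴ configuration. Acetylacetonate is a weak-field ligand for a first-row metal, so the complex is high-spin. The t₂g³e_g¹ (high-spin) configuration has an unevenly filled e_g set; the Jahn–Teller theorem predicts a tetragonal distortion (typically axial elongation) to lift the degeneracy.
[FeBr₆]³−: Ligand charges: each bromide is −1. With an overall charge of −3 the iron centre must be in the +3 oxidation state. Group 8 minus oxidation state 3 gives a d⁵ configuration. Bromide is a weak-field ligand for a first-row metal, so the complex is high-spin. The d⁵ configuration leaves the e_g set evenly filled (or empty) — no strong Jahn–Teller driving force.

[Cr(acac)₃]−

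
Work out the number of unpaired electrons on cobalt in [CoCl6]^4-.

3

Each chloride is −1; balancing the −4 overall charge requires Co(II).
Co sits in group 9, so the d-electron count is 9 − 2 = 7.
The spin state decides the count: Chloride is a weak-field ligand for a first-row metal, so the complex is high-spin.
An octahedral high-spin d⁷ ion is t₂g⁵e_g², giving 3 unpaired electrons.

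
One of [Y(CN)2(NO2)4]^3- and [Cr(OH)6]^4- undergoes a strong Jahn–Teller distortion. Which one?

[Y(CN)2(NO2)4]^3-: Summing ligand charges against the −3 overall charge gives an oxidation state of +3 for yttrium. Yttrium is a group-3 element; Y(III) is therefore d⁰. The d⁰ configuration leaves the e_g set evenly filled (or empty) — no strong Jahn–Teller driving force.
[Cr(OH)6]^4-: Each hydroxide is −1; balancing the −4 overall charge requires Cr(II). Group 6 minus oxidation state 2 gives a d⁴ configuration. Hydroxide is a weak-field ligand for a first-row metal, so the complex is high-spin. The t₂g³e_g¹ (high-spin) configuration has an unevenly filled e_g set; the Jahn–Teller theorem predicts a tetragonal distortion (typically axial elongation) to lift the degeneracy.

[Cr(OH)6]^4-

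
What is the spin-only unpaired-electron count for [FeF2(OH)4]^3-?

5

Each fluoride is −1; each hydroxide is −1; balancing the −3 overall charge requires Fe(III).
Iron is a group-8 element; Fe(III) is therefore d⁵.
The spin state decides the count: Fluoride and hydroxide are weak-field ligands for a first-row metal, so the complex is high-spin.
An octahedral high-spin d⁵ ion is t₂g³e_g², giving 5 unpaired electrons.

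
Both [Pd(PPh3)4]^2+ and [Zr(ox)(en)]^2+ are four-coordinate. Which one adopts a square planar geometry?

For [Pd(PPh3)4]^2+: Ligand charges: triphenylphosphine is neutral. With an overall charge of +2 the palladium centre must be in the +2 oxidation state. Pd sits in group 10, so the d-electron count is 10 − 2 = 8. A 4d d⁸ ion has a large crystal-field splitting; square planar leaves the high-energy d_{x²−y²} orbital empty and maximises CFSE. → square planar.
For [Zr(ox)(en)]^2+: Ligand charges: each oxalate is −2; ethylenediamine is neutral. With an overall charge of +2 the zirconium centre must be in the +4 oxidation state. Zr sits in group 4, so the d-electron count is 4 − 4 = 0. A d⁰ ion has no crystal-field stabilisation preference between square planar and tetrahedral, so four ligands adopt the sterically favoured tetrahedral geometry. → tetrahedral.

[Pd(PPh3)4]^2+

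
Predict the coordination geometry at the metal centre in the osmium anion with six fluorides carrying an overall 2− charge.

octahedral

Summing ligand charges against the −2 overall charge gives an oxidation state of +4 for osmium.
Group 8 minus oxidation state 4 gives a d⁴ configuration.
With 6 monodentate ligands the coordination number is 6.
Six donors around a single metal centre give an octahedral coordination sphere.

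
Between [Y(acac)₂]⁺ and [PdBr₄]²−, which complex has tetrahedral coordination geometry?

[Y(acac)₂]⁺

For [Y(acac)₂]⁺: Each acetylacetonate is −1; balancing the +1 overall charge requires Y(III). Y sits in group 3, so the d-electron count is 3 − 3 = 0. A d⁰ ion has no crystal-field stabilisation preference between square planar and tetrahedral, so four ligands adopt the sterically favoured tetrahedral geometry. → tetrahedral.
For [PdBr₄]²−: Ligand charges: each bromide is −1. With an overall charge of −2 the palladium centre must be in the +2 oxidation state. Pd sits in group 10, so the d-electron count is 10 − 2 = 8. A 4d d⁸ ion has a large crystal-field splitting; square planar leaves the high-energy d_{x²−y²} orbital empty and maximises CFSE. → square planar.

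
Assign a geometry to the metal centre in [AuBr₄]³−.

Each bromide is −1; balancing the −3 overall charge requires Au(I).
Gold is a group-11 element; Au(I) is therefore d¹⁰.
Coordination number: 4.
A d¹⁰ ion has no crystal-field stabilisation preference between square planar and tetrahedral, so four ligands adopt the sterically favoured tetrahedral geometry.

tetrahedral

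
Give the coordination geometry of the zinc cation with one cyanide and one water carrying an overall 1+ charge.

linear

Each cyanide is −1; water is neutral; balancing the +1 overall charge requires Zn(II).
Group 12 minus oxidation state 2 gives a d¹⁰ configuration.
With 2 monodentate ligands the coordination number is 2.
A d¹⁰ ion with only two ligands adopts a linear arrangement (sp hybridisation; no CFSE preference).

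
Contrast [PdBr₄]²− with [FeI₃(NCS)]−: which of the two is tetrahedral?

For [PdBr₄]²−: Summing ligand charges against the −2 overall charge gives an oxidation state of +2 for palladium. Palladium is a group-10 element; Pd(II) is therefore d⁸. A 4d d⁸ ion has a large crystal-field splitting; square planar leaves the high-energy d_{x²−y²} orbital empty and maximises CFSE. → square planar.
For [FeI₃(NCS)]−: Each iodide is −1; each isothiocyanate is −1; balancing the −1 overall charge requires Fe(III). Iron is a group-8 element; Fe(III) is therefore d⁵. A high-spin d⁵ ion has zero CFSE in either geometry, so four ligands adopt the sterically favoured tetrahedral geometry. → tetrahedral.

[FeI₃(NCS)]−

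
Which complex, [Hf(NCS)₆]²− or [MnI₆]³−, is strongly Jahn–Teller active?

[MnI₆]³−

[Hf(NCS)₆]²−: Each isothiocyanate is −1; balancing the −2 overall charge requires Hf(IV). Hf sits in group 4, so the d-electron count is 4 − 4 = 0. The d⁰ configuration leaves the e_g set evenly filled (or empty) — no strong Jahn–Teller driving force.
[MnI₆]³−: Each iodide is −1; balancing the −3 overall charge requires Mn(III). Group 7 minus oxidation state 3 gives a d⁴ configuration. Iodide is a weak-field ligand for a first-row metal, so the complex is high-spin. The t₂g³e_g¹ (high-spin) configuration has an unevenly filled e_g set; the Jahn–Teller theorem predicts a tetragonal distortion (typically axial elongation) to lift the degeneracy.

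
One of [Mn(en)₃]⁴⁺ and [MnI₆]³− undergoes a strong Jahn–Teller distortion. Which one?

[Mn(en)₃]⁴⁺: Ethylenediamine is neutral; balancing the +4 overall charge requires Mn(IV). Group 7 minus oxidation state 4 gives a d³ configuration. The d³ configuration leaves the e_g set evenly filled (or empty) — no strong Jahn–Teller driving force.
[MnI₆]³−: Summing ligand charges against the −3 overall charge gives an oxidation state of +3 for manganese. Group 7 minus oxidation state 3 gives a d⁴ configuration. Iodide is a weak-field ligand for a first-row metal, so the complex is high-spin. The t₂g³e_g¹ (high-spin) configuration has an unevenly filled e_g set; the Jahn–Teller theorem predicts a tetragonal distortion (typically axial elongation) to lift the degeneracy.

[MnI₆]³−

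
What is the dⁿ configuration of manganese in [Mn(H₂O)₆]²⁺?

d⁵

Water is neutral; balancing the +2 overall charge requires Mn(II).
Manganese is a group-7 element; Mn(II) is therefore d⁵.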